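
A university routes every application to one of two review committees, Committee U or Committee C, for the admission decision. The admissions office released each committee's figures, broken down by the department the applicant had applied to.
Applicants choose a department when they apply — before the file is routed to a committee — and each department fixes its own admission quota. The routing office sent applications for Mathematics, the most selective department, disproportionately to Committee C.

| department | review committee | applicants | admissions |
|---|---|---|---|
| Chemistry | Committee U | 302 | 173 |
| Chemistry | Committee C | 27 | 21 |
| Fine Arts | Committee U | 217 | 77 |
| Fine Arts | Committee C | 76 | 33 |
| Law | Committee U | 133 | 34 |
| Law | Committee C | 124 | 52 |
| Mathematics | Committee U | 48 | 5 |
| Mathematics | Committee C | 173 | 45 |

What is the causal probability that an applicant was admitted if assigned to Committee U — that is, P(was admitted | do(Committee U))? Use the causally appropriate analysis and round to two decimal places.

The department-specific comparison favours Committee C throughout, but the pooled figures favour Committee U. The question is whether to condition on department.
The imbalance in department arose from how applicants were allocated, not from anything the review committee did; and department independently affects the outcome. The pooled gap is confounded — condition on department.
Standardising Committee U to the population department mix: 0.299·173/302 + 0.266·77/217 + 0.234·34/133 + 0.201·5/48 = 0.347.

0.35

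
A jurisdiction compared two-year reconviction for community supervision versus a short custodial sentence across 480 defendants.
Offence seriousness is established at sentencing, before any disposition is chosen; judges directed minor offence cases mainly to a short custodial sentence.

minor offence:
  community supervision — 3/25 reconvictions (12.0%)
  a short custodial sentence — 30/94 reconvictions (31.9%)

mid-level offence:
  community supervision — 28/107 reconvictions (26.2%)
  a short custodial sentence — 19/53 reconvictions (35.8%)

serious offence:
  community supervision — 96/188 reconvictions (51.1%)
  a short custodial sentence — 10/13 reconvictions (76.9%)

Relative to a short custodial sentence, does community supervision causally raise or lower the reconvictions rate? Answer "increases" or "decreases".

decreases

Offence seriousness is set before the disposition has any effect — it is not caused by the disposition — and it independently drives the outcome. That makes it a confounder, so the causal comparison is within offence seriousness levels.
Within each level — minor offence: 12.0% vs 31.9%; mid-level offence: 26.2% vs 35.8%; serious offence: 51.1% vs 76.9% — community supervision is lower every time.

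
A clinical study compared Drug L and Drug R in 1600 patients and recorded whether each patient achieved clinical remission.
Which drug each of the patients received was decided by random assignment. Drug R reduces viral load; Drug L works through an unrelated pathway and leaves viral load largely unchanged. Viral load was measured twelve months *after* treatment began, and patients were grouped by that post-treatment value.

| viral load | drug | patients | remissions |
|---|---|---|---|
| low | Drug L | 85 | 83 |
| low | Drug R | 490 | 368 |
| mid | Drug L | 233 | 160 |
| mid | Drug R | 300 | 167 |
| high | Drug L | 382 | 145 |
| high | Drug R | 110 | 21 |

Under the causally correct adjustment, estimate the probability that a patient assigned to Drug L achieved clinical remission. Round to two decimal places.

0.55

Because the drug influences viral load, viral load is a post-treatment mediator, not a confounder. Stratifying on it would bias the estimate; the causal effect is the crude pooled difference.
So P(outcome | do(Drug L)) is just the pooled rate for Drug L: 388/700 = 0.554.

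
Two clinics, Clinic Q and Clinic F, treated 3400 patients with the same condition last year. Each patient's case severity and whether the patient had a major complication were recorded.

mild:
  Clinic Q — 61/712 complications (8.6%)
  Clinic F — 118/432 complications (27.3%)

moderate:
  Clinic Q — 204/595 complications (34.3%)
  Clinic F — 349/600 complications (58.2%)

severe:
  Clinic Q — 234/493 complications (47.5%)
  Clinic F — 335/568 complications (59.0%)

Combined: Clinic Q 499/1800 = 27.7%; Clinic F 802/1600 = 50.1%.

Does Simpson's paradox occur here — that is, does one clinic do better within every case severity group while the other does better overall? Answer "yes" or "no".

no

Within each case severity level (mild 8.6% vs 27.3%; moderate 34.3% vs 58.2%; severe 47.5% vs 59.0%), Clinic Q has the lower rate every time. Pooled: 27.7% vs 50.1% — Clinic Q has the lower rate overall. They agree.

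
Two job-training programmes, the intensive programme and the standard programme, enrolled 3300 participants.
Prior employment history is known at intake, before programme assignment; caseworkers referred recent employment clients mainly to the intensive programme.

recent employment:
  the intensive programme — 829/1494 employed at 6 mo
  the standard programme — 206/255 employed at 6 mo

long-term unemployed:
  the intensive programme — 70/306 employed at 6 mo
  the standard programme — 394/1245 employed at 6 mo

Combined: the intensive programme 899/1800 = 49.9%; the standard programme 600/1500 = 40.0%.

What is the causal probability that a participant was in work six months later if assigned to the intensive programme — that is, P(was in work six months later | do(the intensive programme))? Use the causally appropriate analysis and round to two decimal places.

0.40

Since prior employment history is a pre-existing factor (not a product of the programme) and it affects the outcome on its own, it is a confounder. The stratified rates, not the pooled rate, identify the causal effect.
Standardising the intensive programme to the population prior employment history mix: 0.530·829/1494 + 0.470·70/306 = 0.402.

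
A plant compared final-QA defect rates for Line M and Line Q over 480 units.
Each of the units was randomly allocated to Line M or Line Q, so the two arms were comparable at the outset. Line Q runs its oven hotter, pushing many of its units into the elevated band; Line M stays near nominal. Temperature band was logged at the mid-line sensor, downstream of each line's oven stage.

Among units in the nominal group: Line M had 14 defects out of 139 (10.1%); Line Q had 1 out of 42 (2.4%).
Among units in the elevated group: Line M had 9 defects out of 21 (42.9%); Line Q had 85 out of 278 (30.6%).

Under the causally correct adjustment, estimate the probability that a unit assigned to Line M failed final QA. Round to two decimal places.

0.14

The in-process temperature band-specific comparison favours Line Q throughout, but the pooled figures favour Line M. The question is whether to condition on in-process temperature band.
In-process temperature band is recorded after the line and is itself shifted by it — it sits on the causal path from line to outcome. Conditioning on a mediator would strip out part of the effect we want; the pooled comparison gives the total causal effect.
So P(outcome | do(Line M)) is just the pooled rate for Line M: 23/160 = 0.144.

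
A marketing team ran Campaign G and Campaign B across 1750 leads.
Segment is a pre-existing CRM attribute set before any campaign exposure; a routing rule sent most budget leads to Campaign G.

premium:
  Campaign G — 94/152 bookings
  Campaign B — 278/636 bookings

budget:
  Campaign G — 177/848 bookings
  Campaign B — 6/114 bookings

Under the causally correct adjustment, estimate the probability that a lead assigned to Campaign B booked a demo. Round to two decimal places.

0.23

Campaign G is higher inside every customer segment stratum but Campaign B is higher in aggregate. Whether to stratify depends on how customer segment relates to the campaign.
Customer segment is set before the campaign has any effect — it is not caused by the campaign — and it independently drives the outcome. That makes it a confounder, so the causal comparison is within customer segment levels.
Standardising Campaign B to the population customer segment mix: 0.450·278/636 + 0.550·6/114 = 0.226.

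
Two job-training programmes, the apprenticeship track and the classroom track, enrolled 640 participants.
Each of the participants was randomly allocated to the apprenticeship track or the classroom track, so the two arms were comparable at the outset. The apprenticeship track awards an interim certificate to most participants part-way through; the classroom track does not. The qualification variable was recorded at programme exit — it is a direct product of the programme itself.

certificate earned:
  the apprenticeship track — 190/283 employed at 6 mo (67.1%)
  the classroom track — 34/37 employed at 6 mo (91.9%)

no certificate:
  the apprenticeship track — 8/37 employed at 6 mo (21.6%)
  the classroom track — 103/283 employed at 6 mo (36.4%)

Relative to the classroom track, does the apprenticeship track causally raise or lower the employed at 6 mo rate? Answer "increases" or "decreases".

increases

Within every qualification attained during the programme level the classroom track has the higher rate, yet pooled the apprenticeship track does — Simpson's reversal.
Qualification attained during the programme here is a post-treatment variable shaped by the programme; conditioning on it would introduce bias rather than remove it. The overall comparison is the causal one.
Pooled: the apprenticeship track 61.9% vs the classroom track 42.8%; the apprenticeship track is higher overall.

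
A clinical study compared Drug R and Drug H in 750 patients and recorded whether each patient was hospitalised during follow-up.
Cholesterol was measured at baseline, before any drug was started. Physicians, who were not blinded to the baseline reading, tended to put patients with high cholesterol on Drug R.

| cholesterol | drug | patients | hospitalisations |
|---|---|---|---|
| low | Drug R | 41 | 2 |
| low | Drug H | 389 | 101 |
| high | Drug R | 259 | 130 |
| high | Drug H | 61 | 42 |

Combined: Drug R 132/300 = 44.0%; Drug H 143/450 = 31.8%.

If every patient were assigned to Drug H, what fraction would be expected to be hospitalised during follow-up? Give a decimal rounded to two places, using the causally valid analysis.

Within every cholesterol level Drug R has the lower rate, yet pooled Drug H does — Simpson's reversal.
Nothing the drug does changes cholesterol; the imbalance is an allocation artefact. With cholesterol also predicting the outcome, the pooled figure is confounded, and the within-stratum comparison is the causal one.
Standardising Drug H to the population cholesterol mix: 0.573·101/389 + 0.427·42/61 = 0.443.

0.44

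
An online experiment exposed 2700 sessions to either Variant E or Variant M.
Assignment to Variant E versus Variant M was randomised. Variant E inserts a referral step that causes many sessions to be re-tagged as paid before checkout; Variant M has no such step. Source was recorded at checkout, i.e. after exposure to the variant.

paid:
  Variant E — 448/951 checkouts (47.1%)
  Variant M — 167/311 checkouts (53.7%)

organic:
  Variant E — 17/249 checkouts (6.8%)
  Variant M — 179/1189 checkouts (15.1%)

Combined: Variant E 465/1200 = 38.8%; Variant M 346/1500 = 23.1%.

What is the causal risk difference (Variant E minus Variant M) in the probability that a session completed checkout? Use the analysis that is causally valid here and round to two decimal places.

Variant M is higher inside every traffic source stratum but Variant E is higher in aggregate. Whether to stratify depends on how traffic source relates to the variant.
Traffic source here is a post-treatment variable shaped by the variant; conditioning on it would introduce bias rather than remove it. The overall comparison is the causal one.
The causal difference is the pooled difference: 0.388 − 0.231 = +0.157.

+0.16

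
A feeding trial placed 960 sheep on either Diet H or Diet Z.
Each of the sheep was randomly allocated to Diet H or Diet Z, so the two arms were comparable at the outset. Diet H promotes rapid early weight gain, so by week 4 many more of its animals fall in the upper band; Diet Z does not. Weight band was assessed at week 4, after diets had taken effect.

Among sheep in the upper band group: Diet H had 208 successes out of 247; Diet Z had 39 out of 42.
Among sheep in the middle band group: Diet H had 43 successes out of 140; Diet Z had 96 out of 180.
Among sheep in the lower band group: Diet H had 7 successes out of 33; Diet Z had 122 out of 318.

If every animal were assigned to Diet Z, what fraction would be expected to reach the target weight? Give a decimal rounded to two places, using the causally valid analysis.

The distribution of week-4 weight band is itself part of what the diet does — it is an intermediate outcome. Holding it fixed would remove that part of the effect; the total effect is the pooled difference.
So P(outcome | do(Diet Z)) is just the pooled rate for Diet Z: 257/540 = 0.476.

0.48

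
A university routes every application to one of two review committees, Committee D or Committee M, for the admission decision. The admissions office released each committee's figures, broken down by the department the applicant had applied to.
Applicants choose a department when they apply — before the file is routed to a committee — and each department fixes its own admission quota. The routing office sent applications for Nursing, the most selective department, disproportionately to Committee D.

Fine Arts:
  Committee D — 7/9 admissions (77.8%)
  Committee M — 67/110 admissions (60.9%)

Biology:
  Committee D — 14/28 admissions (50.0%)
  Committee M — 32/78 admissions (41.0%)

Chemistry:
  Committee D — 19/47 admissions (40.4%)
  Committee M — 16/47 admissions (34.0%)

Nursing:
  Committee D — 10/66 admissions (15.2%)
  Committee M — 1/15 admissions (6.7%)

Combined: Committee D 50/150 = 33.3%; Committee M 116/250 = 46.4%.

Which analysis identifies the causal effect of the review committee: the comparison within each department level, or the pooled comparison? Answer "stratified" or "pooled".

The stratified and pooled comparisons disagree (Committee D wins within each department; Committee M wins overall), so the answer turns on the causal role of department.
Since department is a pre-existing factor (not a product of the review committee) and it affects the outcome on its own, it is a confounder. The stratified rates, not the pooled rate, identify the causal effect.
Within each level — Fine Arts: 77.8% vs 60.9%; Biology: 50.0% vs 41.0%; Chemistry: 40.4% vs 34.0%; Nursing: 15.2% vs 6.7% — Committee D is higher every time.

stratified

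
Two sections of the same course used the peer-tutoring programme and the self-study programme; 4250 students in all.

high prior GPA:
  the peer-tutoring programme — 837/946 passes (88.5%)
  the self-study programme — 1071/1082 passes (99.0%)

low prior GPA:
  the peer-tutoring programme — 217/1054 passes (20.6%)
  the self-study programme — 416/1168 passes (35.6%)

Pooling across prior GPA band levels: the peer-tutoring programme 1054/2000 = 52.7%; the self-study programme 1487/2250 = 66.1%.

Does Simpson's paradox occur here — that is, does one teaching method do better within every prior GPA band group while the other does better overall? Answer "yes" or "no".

Within each prior GPA band level (high prior GPA 88.5% vs 99.0%; low prior GPA 20.6% vs 35.6%), the self-study programme has the higher rate every time. Pooled: 52.7% vs 66.1% — the self-study programme has the higher rate overall. They agree.

no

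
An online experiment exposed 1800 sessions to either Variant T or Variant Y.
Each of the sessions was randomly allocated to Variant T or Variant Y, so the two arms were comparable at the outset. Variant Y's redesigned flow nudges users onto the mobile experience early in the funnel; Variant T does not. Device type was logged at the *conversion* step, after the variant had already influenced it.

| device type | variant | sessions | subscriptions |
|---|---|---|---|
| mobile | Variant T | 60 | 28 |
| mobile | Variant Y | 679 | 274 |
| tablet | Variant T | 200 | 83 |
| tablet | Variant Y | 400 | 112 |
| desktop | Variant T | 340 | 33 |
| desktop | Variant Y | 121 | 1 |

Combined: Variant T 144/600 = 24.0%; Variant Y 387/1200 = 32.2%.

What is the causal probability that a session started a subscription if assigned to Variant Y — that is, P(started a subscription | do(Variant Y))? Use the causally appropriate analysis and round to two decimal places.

0.32

The device type-specific comparison favours Variant T throughout, but the pooled figures favour Variant Y. The question is whether to condition on device type.
The distribution of device type is itself part of what the variant does — it is an intermediate outcome. Holding it fixed would remove that part of the effect; the total effect is the pooled difference.
So P(outcome | do(Variant Y)) is just the pooled rate for Variant Y: 387/1200 = 0.323.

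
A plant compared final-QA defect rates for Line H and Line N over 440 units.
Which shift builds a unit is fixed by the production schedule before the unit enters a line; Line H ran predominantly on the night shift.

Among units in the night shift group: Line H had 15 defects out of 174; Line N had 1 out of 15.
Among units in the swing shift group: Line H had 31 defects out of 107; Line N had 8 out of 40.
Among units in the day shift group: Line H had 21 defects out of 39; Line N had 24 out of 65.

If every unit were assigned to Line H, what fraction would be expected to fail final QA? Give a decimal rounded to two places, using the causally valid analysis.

Within every shift level Line N has the lower rate, yet pooled Line H does — Simpson's reversal.
The imbalance in shift arose from how units were allocated, not from anything the line did; and shift independently affects the outcome. The pooled gap is confounded — condition on shift.
Standardising Line H to the population shift mix: 0.430·15/174 + 0.334·31/107 + 0.236·21/39 = 0.261.

0.26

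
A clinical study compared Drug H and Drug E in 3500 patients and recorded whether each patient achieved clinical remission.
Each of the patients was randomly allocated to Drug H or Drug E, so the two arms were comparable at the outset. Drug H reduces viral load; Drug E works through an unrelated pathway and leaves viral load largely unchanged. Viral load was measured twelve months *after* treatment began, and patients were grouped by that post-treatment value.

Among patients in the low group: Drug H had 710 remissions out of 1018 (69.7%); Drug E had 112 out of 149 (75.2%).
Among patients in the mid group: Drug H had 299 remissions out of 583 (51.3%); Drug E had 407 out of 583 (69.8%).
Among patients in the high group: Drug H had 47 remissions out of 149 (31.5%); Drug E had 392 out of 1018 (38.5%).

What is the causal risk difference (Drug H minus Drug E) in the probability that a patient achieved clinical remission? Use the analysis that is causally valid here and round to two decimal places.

Drug E is higher inside every viral load stratum but Drug H is higher in aggregate. Whether to stratify depends on how viral load relates to the drug.
The distribution of viral load is itself part of what the drug does — it is an intermediate outcome. Holding it fixed would remove that part of the effect; the total effect is the pooled difference.
The causal difference is the pooled difference: 0.603 − 0.521 = +0.083.

+0.08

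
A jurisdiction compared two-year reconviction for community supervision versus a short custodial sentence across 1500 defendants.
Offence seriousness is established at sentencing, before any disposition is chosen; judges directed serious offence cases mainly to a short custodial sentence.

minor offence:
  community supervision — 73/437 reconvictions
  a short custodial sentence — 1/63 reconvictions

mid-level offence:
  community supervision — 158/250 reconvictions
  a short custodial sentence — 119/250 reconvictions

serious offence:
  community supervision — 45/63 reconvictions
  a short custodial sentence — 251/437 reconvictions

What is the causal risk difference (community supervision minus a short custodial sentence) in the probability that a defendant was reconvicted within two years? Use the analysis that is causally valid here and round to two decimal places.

+0.15

The imbalance in offence seriousness arose from how defendants were allocated, not from anything the disposition did; and offence seriousness independently affects the outcome. The pooled gap is confounded — condition on offence seriousness.
Adjusting over the population distribution of offence seriousness: 0.333·(0.167−0.016) + 0.333·(0.632−0.476) + 0.333·(0.714−0.574) = +0.149.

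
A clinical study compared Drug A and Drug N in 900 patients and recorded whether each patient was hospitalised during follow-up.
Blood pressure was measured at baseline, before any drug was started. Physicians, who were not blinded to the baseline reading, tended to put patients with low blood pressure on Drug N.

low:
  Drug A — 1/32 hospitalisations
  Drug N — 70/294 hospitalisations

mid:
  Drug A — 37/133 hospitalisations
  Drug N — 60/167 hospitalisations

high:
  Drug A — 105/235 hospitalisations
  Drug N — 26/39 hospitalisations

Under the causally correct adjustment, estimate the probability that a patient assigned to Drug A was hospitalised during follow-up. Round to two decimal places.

Drug A is lower inside every blood pressure stratum but Drug N is lower in aggregate. Whether to stratify depends on how blood pressure relates to the drug.
The imbalance in blood pressure arose from how patients were allocated, not from anything the drug did; and blood pressure independently affects the outcome. The pooled gap is confounded — condition on blood pressure.
Standardising Drug A to the population blood pressure mix: 0.362·1/32 + 0.333·37/133 + 0.304·105/235 = 0.240.

0.24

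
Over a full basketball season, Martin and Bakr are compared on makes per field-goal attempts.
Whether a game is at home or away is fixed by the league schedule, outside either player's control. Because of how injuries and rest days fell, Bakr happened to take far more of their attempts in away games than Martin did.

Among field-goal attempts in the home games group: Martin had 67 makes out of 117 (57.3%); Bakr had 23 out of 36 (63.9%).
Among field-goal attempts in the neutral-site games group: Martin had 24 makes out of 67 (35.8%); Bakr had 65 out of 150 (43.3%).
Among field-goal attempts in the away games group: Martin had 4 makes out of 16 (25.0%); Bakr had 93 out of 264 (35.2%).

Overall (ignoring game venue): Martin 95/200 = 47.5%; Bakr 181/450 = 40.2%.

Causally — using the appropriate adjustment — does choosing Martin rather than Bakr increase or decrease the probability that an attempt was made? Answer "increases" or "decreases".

decreases

The game venue-specific comparison favours Bakr throughout, but the pooled figures favour Martin. The question is whether to condition on game venue.
Here game venue is a common cause — it drives both which player a case falls under and the outcome. The crude comparison mixes populations; the stratum-specific rates are the causally relevant ones.
Within each level — home games: 57.3% vs 63.9%; neutral-site games: 35.8% vs 43.3%; away games: 25.0% vs 35.2% — Bakr is higher every time.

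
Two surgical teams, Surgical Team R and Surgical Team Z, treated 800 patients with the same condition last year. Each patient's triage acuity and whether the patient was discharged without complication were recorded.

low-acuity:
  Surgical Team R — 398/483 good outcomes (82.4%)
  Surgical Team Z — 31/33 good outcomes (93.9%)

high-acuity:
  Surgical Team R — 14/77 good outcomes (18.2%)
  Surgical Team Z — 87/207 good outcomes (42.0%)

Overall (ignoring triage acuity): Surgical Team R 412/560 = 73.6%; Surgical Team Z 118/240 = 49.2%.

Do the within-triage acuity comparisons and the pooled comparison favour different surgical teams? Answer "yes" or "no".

yes

Within each triage acuity level (low-acuity 82.4% vs 93.9%; high-acuity 18.2% vs 42.0%), Surgical Team Z has the higher rate every time. Pooled: 73.6% vs 49.2% — Surgical Team R has the higher rate overall. The two comparisons disagree.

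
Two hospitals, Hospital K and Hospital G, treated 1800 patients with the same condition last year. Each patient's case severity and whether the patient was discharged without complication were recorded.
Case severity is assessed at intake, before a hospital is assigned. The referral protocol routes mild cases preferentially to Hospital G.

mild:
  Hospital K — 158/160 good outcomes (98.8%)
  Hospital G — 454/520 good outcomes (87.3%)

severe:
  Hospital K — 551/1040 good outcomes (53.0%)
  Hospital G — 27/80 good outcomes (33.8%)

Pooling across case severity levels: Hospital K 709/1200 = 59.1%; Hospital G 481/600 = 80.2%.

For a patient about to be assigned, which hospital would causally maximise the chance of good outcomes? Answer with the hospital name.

Hospital K

Hospital K is higher inside every case severity stratum but Hospital G is higher in aggregate. Whether to stratify depends on how case severity relates to the hospital.
Case severity differs across hospitals for reasons unrelated to any effect of the hospital itself, and it separately predicts the outcome — a classic confounder. We must compare within case severity levels.
Within each level — mild: 98.8% vs 87.3%; severe: 53.0% vs 33.8% — Hospital K is higher every time.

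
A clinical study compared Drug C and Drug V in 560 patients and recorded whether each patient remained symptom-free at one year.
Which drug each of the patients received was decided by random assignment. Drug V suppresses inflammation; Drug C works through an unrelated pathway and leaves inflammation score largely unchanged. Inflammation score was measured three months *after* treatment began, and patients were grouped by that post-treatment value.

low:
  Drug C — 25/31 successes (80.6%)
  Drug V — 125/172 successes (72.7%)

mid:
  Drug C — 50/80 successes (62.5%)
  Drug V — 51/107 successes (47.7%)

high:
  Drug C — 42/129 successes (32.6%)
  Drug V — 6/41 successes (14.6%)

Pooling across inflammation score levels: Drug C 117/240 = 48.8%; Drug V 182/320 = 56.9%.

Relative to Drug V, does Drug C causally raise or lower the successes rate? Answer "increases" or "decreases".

Within every inflammation score level Drug C has the higher rate, yet pooled Drug V does — Simpson's reversal.
Inflammation score here is a post-treatment variable shaped by the drug; conditioning on it would introduce bias rather than remove it. The overall comparison is the causal one.
Pooled: Drug C 48.8% vs Drug V 56.9%; Drug V is higher overall.

decreases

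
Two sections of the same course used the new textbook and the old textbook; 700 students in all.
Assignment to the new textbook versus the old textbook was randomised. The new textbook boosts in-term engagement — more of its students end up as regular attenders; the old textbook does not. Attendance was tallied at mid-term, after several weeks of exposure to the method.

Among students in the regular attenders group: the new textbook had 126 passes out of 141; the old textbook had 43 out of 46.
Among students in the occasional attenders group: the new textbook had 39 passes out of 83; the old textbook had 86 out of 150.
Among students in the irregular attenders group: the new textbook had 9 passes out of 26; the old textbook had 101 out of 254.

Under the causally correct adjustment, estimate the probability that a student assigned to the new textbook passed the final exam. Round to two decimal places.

0.70

Within every mid-term attendance level the old textbook has the higher rate, yet pooled the new textbook does — Simpson's reversal.
Mid-term attendance lies on the pathway teaching method → mid-term attendance → outcome, so adjusting for it blocks the indirect effect. For the total causal effect of teaching method, use the unadjusted pooled rates.
So P(outcome | do(the new textbook)) is just the pooled rate for the new textbook: 174/250 = 0.696.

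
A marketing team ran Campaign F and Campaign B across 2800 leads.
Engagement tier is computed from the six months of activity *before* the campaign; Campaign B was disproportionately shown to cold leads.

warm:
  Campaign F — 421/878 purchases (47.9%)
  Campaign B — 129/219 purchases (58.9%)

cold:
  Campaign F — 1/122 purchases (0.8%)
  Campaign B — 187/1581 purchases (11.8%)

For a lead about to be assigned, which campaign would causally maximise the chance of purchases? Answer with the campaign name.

Campaign B

The stratified and pooled comparisons disagree (Campaign B wins within each engagement tier; Campaign F wins overall), so the answer turns on the causal role of engagement tier.
Nothing the campaign does changes engagement tier; the imbalance is an allocation artefact. With engagement tier also predicting the outcome, the pooled figure is confounded, and the within-stratum comparison is the causal one.
Within each level — warm: 47.9% vs 58.9%; cold: 0.8% vs 11.8% — Campaign B is higher every time.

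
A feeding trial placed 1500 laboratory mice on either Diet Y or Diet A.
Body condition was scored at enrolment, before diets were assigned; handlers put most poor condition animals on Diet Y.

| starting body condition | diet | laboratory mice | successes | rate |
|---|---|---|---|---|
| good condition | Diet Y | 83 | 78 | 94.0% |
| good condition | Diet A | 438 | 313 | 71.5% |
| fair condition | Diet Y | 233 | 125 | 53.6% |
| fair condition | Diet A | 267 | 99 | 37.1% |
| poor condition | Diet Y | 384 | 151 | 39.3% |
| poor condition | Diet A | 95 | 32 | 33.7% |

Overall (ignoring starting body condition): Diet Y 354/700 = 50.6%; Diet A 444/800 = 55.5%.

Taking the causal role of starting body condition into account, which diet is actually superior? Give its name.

The starting body condition-specific comparison favours Diet Y throughout, but the pooled figures favour Diet A. The question is whether to condition on starting body condition.
Since starting body condition is a pre-existing factor (not a product of the diet) and it affects the outcome on its own, it is a confounder. The stratified rates, not the pooled rate, identify the causal effect.
Within each level — good condition: 94.0% vs 71.5%; fair condition: 53.6% vs 37.1%; poor condition: 39.3% vs 33.7% — Diet Y is higher every time.

Diet Y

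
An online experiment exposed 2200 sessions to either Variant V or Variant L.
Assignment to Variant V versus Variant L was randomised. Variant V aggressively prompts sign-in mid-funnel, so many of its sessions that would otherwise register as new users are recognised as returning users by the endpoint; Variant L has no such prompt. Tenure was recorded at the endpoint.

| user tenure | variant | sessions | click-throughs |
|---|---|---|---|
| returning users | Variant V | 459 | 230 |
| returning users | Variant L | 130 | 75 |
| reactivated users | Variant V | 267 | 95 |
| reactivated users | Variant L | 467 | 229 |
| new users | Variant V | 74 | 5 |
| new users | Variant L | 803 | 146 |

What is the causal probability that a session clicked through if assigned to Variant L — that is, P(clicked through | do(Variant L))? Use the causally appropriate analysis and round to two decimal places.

Stratifying would compare variants among sessions the variants themselves sorted into user tenure groups — a form of selection on an intermediate. The unconditioned pooled rates give the total causal effect.
So P(outcome | do(Variant L)) is just the pooled rate for Variant L: 450/1400 = 0.321.

0.32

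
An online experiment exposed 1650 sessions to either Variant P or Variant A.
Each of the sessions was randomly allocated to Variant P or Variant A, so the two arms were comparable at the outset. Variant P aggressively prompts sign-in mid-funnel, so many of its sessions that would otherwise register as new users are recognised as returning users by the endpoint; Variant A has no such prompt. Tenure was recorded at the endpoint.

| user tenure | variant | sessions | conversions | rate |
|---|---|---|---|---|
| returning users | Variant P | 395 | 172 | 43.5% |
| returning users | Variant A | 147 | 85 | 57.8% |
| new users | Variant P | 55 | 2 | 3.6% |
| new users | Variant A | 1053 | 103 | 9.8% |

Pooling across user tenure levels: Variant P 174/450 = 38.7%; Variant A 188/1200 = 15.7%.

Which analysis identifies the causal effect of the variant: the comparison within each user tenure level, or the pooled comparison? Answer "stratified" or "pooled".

pooled

Stratifying would compare variants among sessions the variants themselves sorted into user tenure groups — a form of selection on an intermediate. The unconditioned pooled rates give the total causal effect.
Pooled: Variant P 38.7% vs Variant A 15.7%; Variant P is higher overall.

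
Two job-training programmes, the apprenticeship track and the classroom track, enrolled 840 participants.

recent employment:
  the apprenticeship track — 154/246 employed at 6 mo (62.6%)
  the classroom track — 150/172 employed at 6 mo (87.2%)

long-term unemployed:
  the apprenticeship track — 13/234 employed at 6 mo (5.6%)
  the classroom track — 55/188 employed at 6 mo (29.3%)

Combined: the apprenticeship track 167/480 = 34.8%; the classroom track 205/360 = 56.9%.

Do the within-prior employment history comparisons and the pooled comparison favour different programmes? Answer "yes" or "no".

no

Within each prior employment history level (recent employment 62.6% vs 87.2%; long-term unemployed 5.6% vs 29.3%), the classroom track has the higher rate every time. Pooled: 34.8% vs 56.9% — the classroom track has the higher rate overall. They agree.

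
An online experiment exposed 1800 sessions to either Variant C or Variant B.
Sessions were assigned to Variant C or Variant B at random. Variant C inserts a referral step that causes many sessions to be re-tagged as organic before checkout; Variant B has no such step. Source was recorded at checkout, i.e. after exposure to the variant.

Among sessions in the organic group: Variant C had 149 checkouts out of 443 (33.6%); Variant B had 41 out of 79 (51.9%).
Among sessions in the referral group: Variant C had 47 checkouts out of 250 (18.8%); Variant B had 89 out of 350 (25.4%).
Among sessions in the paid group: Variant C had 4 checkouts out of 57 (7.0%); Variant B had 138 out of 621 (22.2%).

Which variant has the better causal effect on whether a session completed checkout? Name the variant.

Variant C

Within every traffic source level Variant B has the higher rate, yet pooled Variant C does — Simpson's reversal.
Because the variant influences traffic source, traffic source is a post-treatment mediator, not a confounder. Stratifying on it would bias the estimate; the causal effect is the crude pooled difference.
Pooled: Variant C 26.7% vs Variant B 25.5%; Variant C is higher overall.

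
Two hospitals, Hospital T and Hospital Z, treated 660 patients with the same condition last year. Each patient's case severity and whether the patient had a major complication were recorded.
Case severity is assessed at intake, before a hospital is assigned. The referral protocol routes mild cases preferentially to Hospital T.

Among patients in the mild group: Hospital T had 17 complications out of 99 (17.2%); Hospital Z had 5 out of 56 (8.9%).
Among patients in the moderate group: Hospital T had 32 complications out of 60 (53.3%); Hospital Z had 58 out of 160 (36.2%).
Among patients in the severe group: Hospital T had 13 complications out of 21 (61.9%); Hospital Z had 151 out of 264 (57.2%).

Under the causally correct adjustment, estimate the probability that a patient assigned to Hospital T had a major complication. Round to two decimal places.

Within every case severity level Hospital Z has the lower rate, yet pooled Hospital T does — Simpson's reversal.
Case severity is set before the hospital has any effect — it is not caused by the hospital — and it independently drives the outcome. That makes it a confounder, so the causal comparison is within case severity levels.
Standardising Hospital T to the population case severity mix: 0.235·17/99 + 0.333·32/60 + 0.432·13/21 = 0.485.

0.49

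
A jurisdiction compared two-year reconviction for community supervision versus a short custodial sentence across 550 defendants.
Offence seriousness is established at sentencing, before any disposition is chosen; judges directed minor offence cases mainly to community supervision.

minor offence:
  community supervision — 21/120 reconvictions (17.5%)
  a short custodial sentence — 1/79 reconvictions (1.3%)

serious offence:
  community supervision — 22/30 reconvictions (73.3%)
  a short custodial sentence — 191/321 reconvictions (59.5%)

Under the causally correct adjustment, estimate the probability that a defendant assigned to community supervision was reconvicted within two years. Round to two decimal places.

0.53

a short custodial sentence is lower inside every offence seriousness stratum but community supervision is lower in aggregate. Whether to stratify depends on how offence seriousness relates to the disposition.
Nothing the disposition does changes offence seriousness; the imbalance is an allocation artefact. With offence seriousness also predicting the outcome, the pooled figure is confounded, and the within-stratum comparison is the causal one.
Standardising community supervision to the population offence seriousness mix: 0.362·21/120 + 0.638·22/30 = 0.531.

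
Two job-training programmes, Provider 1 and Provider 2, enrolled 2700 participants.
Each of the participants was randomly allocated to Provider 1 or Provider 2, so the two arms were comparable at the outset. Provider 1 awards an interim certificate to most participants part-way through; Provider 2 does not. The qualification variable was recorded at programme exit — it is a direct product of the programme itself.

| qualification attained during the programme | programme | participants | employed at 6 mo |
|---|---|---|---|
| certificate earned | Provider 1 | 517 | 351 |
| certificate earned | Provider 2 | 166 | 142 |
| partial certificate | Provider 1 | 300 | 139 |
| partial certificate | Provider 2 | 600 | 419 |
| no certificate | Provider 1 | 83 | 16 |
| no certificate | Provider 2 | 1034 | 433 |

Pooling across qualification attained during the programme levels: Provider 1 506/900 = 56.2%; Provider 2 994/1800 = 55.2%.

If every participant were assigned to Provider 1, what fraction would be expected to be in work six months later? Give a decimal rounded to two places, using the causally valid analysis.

0.56

The stratified and pooled comparisons disagree (Provider 2 wins within each qualification attained during the programme; Provider 1 wins overall), so the answer turns on the causal role of qualification attained during the programme.
Because the programme influences qualification attained during the programme, qualification attained during the programme is a post-treatment mediator, not a confounder. Stratifying on it would bias the estimate; the causal effect is the crude pooled difference.
So P(outcome | do(Provider 1)) is just the pooled rate for Provider 1: 506/900 = 0.562.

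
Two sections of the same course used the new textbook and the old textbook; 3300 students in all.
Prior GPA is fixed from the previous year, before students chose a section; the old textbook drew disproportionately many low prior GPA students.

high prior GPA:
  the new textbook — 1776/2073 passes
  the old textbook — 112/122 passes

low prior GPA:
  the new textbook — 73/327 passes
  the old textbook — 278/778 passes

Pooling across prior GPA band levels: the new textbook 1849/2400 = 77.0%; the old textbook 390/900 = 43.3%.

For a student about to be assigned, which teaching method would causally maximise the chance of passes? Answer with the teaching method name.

the old textbook

The prior GPA band-specific comparison favours the old textbook throughout, but the pooled figures favour the new textbook. The question is whether to condition on prior GPA band.
Here prior GPA band is a common cause — it drives both which teaching method a case falls under and the outcome. The crude comparison mixes populations; the stratum-specific rates are the causally relevant ones.
Within each level — high prior GPA: 85.7% vs 91.8%; low prior GPA: 22.3% vs 35.7% — the old textbook is higher every time.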